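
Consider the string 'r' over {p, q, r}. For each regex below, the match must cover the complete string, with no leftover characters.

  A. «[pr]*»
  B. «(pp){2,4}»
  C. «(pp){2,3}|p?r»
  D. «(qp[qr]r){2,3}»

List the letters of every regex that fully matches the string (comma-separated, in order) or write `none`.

A, C

A → match
B → no match — must start with 'pp'
C → match
D → no match — must start with 'qp'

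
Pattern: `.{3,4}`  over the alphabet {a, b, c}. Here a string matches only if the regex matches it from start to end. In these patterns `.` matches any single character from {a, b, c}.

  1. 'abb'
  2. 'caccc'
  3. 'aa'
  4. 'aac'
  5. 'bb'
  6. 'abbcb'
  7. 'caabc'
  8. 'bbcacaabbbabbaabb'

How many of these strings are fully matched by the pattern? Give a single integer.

2

1. 'abb' → match
2. 'caccc' → no match
3. 'aa' → no match
4. 'aac' → match
5. 'bb' → no match
6. 'abbcb' → no match
7. 'caabc' → no match
8 → no match
Total matched: 2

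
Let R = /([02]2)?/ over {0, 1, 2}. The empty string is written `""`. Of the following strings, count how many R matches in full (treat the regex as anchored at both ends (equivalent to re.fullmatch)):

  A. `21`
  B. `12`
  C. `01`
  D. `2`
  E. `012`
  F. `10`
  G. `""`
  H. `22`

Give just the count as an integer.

A → no match
B → no match
C → no match
D → no match
E → no match
F → no match
G → match
H → match
Total matched: 2

2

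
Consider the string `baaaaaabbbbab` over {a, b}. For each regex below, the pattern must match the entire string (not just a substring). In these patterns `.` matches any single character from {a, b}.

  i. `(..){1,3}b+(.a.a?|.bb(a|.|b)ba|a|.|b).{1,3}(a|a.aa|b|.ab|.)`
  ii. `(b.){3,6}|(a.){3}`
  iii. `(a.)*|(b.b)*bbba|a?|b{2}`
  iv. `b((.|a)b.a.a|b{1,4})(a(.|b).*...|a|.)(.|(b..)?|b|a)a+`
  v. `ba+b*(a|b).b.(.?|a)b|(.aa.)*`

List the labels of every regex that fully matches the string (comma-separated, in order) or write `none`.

v

i → no match
ii → no match
iii → no match
iv → no match — must end with `a`
v → match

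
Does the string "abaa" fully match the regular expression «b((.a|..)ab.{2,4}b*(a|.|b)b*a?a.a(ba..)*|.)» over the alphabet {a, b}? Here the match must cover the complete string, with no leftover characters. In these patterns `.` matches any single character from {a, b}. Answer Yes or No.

Every match must start with "b", but "abaa" does not.

No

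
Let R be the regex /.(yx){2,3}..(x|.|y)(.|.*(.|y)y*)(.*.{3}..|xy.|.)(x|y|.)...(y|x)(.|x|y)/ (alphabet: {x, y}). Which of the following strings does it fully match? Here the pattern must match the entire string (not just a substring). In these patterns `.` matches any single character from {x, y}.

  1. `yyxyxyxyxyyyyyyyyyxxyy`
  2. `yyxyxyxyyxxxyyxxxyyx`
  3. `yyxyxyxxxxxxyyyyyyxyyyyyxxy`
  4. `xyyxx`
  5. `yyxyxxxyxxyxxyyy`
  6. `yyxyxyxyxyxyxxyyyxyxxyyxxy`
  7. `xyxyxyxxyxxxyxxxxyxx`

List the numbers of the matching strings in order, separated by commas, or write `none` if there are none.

1, 2, 3, 5, 6, 7

1 → match
2 → match
3 → match
4 → no match
5 → match
6 → match
7 → match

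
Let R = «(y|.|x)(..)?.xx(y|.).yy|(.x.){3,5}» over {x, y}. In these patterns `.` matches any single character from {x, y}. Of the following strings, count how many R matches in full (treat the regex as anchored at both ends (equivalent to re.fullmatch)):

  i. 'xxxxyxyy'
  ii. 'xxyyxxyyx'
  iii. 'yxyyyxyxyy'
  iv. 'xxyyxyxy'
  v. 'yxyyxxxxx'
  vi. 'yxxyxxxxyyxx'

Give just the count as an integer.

i → match
ii → no match
iii → no match
iv → no match
v → match
vi → match
Total matched: 3

3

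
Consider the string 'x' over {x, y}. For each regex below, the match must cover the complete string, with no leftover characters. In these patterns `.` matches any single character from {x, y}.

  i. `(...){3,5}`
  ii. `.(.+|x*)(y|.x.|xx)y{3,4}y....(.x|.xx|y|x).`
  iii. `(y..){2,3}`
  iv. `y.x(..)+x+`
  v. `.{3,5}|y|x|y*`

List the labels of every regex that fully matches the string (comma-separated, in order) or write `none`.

v

i → no match
ii → no match
iii → no match — must start with 'y'
iv → no match — must start with 'y'
v → match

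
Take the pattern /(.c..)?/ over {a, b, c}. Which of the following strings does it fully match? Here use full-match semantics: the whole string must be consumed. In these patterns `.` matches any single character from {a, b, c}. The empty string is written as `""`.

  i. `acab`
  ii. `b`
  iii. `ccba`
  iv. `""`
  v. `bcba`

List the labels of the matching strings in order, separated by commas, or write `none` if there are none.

i, iii, iv, v

i → match
ii → no match
iii → match
iv → match
v → match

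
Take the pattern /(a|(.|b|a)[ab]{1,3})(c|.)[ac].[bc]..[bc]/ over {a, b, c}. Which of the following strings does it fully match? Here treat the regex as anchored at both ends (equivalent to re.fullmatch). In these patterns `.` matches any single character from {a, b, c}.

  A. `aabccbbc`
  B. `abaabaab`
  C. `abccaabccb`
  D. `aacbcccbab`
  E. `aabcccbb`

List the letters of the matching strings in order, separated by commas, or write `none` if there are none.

A. `aabccbbc` → no match
B. `abaabaab` → match
C. `abccaabccb` → no match
D. `aacbcccbab` → no match
E. `aabcccbb` → no match

B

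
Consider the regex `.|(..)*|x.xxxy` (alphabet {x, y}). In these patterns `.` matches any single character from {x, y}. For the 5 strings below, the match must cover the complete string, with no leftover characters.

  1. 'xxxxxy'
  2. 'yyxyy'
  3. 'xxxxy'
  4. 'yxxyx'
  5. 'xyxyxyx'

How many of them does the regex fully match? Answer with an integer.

1

1 → match
2 → no match
3 → no match
4 → no match
5 → no match
Total matched: 1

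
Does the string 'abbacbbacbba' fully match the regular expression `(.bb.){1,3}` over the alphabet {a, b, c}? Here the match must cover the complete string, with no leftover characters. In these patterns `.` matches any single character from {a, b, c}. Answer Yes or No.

Yes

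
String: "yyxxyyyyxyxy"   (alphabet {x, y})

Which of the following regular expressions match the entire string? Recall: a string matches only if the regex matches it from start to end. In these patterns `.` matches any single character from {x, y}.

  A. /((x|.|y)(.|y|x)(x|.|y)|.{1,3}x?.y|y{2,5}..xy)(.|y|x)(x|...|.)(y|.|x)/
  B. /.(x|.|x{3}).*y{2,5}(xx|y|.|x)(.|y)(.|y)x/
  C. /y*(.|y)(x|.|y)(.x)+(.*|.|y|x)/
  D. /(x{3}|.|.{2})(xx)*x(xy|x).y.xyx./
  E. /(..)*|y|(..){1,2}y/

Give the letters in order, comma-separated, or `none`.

A → no match
B → no match — must end with "x"
C → match
D → match
E → match

C, D, E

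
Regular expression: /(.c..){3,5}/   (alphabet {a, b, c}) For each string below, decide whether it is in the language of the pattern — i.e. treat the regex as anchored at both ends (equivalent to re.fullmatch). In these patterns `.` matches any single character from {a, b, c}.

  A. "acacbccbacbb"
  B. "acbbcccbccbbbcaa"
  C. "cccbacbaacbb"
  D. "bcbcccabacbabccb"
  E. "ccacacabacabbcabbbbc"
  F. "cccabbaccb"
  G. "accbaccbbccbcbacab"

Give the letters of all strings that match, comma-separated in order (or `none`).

A. "acacbccbacbb" → match
B → match
C. "cccbacbaacbb" → match
D → match
E → no match
F. "cccabbaccb" → no match
G → no match

A, B, C, D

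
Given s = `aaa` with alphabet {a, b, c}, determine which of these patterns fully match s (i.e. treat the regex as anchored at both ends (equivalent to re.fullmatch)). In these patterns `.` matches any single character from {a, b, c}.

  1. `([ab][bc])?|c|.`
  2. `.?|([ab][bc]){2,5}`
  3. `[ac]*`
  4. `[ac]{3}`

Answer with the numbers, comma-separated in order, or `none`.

3, 4

1 → no match
2 → no match
3 → match
4 → match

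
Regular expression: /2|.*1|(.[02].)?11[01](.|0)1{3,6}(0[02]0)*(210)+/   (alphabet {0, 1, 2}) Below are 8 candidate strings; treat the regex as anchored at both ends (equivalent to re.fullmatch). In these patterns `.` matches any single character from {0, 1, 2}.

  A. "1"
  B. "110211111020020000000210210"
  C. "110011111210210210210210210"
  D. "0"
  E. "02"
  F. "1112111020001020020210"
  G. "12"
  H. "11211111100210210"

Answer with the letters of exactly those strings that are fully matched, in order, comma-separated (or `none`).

A, B, C

A → match
B → match
C → match
D → no match
E → no match
F → no match
G → no match
H → no match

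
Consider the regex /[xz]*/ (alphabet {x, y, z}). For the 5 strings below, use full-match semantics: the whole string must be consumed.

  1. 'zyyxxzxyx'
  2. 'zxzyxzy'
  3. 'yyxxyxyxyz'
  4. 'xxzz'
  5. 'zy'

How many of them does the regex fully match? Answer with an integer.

1

1 → no match
2 → no match
3 → no match
4 → match
5 → no match
Total matched: 1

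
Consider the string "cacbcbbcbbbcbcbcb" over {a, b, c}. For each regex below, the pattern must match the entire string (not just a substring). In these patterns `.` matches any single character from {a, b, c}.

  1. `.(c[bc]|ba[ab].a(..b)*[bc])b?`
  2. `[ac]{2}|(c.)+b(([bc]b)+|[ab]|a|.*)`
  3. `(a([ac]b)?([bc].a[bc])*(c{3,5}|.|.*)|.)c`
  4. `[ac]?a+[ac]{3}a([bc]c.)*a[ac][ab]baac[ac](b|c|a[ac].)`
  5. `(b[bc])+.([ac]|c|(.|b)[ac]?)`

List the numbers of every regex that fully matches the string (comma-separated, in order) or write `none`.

2

1 → no match
2 → match
3 → no match — must end with "c"
4 → no match
5 → no match — must start with "b"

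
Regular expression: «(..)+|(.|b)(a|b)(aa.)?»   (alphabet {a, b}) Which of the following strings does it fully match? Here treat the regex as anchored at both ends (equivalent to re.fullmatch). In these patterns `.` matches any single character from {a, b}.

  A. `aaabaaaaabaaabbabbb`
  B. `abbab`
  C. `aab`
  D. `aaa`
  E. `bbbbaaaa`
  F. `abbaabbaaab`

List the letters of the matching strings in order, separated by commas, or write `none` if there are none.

E

A → no match
B. `abbab` → no match
C. `aab` → no match
D. `aaa` → no match
E. `bbbbaaaa` → match
F. `abbaabbaaab` → no match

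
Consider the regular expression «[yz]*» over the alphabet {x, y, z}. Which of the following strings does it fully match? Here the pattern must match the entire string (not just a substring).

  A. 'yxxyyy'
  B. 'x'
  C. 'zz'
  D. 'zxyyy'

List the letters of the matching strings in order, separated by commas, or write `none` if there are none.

A → no match
B → no match
C → match
D → no match

C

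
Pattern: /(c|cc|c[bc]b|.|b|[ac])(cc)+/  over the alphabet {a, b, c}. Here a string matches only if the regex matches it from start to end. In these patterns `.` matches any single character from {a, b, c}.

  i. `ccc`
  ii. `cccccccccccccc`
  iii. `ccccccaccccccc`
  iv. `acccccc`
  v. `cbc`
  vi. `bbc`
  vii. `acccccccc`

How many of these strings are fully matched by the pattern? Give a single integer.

i → match
ii → match
iii → no match
iv → match
v → no match — must end with `cc`
vi → no match — must end with `cc`
vii → match
Total matched: 4

4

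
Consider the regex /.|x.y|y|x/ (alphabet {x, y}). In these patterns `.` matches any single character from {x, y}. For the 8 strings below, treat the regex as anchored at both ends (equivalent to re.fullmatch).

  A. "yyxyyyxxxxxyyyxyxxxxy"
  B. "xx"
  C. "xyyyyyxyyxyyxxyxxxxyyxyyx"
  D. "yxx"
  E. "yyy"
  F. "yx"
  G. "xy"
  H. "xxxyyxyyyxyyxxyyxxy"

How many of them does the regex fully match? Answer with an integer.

0

A → no match
B → no match
C → no match
D → no match
E → no match
F → no match
G → no match
H → no match
Total matched: 0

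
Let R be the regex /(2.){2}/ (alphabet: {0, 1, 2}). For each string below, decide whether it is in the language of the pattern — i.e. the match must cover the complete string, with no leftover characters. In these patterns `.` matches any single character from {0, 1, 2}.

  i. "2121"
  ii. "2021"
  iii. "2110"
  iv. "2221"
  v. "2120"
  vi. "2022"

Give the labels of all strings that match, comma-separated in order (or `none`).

i. "2121" → match
ii. "2021" → match
iii. "2110" → no match
iv. "2221" → match
v. "2120" → match
vi. "2022" → match

i, ii, iv, v, vi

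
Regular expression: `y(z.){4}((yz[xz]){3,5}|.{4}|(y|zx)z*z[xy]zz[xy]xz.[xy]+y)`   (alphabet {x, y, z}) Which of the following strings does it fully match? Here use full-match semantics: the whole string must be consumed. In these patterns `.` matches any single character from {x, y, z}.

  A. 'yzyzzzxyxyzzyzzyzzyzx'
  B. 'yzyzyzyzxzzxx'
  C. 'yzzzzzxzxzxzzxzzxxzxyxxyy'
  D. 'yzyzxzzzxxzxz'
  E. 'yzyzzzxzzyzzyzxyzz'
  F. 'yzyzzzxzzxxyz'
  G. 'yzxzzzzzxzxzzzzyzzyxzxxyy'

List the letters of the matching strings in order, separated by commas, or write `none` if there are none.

A → no match
B → match
C → match
D → match
E → match
F → match
G → match

B, C, D, E, F, G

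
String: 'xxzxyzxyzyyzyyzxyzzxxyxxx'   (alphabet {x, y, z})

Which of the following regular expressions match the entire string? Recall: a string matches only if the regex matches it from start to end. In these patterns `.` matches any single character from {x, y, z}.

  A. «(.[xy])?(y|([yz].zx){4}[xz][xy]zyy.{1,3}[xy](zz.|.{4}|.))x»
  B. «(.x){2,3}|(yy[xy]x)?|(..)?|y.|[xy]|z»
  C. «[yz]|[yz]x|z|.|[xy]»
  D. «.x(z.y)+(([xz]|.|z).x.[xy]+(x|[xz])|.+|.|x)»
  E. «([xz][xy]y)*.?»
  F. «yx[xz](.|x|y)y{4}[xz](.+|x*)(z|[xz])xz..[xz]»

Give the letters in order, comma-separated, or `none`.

A → no match
B → no match
C → no match
D → match
E → no match
F → no match — must start with 'yx'

D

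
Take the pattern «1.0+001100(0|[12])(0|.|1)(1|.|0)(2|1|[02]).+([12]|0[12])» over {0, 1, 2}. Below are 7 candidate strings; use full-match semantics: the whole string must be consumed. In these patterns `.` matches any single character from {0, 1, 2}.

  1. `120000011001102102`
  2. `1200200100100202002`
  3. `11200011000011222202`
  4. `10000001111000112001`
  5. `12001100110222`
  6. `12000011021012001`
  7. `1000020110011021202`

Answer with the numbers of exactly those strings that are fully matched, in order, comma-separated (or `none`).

1 → match
2 → no match
3 → no match
4 → no match
5 → no match
6 → no match
7 → no match

1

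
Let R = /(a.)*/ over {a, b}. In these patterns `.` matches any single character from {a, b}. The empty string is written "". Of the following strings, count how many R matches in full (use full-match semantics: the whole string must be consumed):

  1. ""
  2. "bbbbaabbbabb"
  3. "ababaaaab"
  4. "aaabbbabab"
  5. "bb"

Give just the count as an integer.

1

1. "" → match
2. "bbbbaabbbabb" → no match
3. "ababaaaab" → no match
4. "aaabbbabab" → no match
5. "bb" → no match
Total matched: 1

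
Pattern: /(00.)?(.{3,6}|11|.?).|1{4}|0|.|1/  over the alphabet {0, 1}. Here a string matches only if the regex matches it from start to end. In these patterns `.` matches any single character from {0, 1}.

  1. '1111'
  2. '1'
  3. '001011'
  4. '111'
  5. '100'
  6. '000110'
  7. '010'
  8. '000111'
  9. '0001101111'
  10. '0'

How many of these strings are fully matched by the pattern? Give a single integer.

1 → match
2 → match
3 → match
4 → match
5 → no match
6 → match
7 → no match
8 → match
9 → match
10 → match
Total matched: 8

8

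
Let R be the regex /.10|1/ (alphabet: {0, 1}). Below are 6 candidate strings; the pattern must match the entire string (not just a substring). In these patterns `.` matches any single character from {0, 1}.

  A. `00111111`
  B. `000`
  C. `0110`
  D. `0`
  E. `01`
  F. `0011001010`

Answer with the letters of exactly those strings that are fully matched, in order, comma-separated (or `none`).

none

A → no match
B → no match
C → no match
D → no match
E → no match
F → no match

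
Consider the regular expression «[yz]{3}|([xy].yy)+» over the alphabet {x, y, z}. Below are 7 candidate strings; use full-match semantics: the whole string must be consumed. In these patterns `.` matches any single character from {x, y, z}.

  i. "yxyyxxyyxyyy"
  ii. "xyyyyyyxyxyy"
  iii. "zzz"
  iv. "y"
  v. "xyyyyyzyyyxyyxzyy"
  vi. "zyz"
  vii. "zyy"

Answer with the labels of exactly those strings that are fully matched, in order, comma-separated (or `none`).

i → match
ii → no match
iii → match
iv → no match
v → no match
vi → match
vii → match

i, iii, vi, vii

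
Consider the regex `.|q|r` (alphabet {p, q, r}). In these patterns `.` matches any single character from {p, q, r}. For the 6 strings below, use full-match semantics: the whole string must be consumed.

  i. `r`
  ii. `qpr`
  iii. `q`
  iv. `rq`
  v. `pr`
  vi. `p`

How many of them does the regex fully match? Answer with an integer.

i → match
ii → no match
iii → match
iv → no match
v → no match
vi → match
Total matched: 3

3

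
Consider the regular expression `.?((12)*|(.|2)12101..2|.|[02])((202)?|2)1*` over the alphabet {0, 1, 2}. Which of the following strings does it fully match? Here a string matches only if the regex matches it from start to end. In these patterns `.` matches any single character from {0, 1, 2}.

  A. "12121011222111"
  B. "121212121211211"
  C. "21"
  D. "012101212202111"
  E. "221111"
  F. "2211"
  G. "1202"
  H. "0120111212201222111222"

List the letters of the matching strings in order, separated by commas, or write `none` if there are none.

A → match
B → no match
C → match
D → match
E → match
F → match
G → match
H → no match

A, C, D, E, F, G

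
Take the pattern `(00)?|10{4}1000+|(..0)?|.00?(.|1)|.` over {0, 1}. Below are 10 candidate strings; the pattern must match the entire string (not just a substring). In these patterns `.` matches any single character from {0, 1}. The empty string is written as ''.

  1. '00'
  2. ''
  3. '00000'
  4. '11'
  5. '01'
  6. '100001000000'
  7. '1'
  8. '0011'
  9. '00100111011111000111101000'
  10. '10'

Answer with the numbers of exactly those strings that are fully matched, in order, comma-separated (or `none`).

1, 2, 6, 7

1 → match
2 → match
3 → no match
4 → no match
5 → no match
6 → match
7 → match
8 → no match
9 → no match
10 → no match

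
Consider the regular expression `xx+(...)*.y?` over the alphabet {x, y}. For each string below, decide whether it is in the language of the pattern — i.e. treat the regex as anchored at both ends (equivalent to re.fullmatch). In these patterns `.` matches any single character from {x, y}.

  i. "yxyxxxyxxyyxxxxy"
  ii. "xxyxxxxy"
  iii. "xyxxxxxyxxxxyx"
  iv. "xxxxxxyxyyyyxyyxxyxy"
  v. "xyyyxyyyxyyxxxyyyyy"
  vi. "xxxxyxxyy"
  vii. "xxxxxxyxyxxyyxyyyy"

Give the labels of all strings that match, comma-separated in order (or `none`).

i → no match — must start with "xx"
ii → no match
iii → no match — must start with "xx"
iv → match
v → no match — must start with "xx"
vi → match
vii → match

iv, vi, vii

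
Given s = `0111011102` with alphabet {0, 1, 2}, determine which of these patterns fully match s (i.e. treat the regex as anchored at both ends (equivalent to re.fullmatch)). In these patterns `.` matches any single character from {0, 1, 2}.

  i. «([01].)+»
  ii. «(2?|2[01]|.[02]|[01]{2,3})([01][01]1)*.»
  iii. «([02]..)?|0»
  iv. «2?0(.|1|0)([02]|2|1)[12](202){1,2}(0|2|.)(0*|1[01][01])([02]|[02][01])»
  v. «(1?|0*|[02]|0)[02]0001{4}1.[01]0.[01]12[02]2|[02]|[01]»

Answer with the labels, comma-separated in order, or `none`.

i

i → match
ii → no match
iii → no match
iv → no match
v → no match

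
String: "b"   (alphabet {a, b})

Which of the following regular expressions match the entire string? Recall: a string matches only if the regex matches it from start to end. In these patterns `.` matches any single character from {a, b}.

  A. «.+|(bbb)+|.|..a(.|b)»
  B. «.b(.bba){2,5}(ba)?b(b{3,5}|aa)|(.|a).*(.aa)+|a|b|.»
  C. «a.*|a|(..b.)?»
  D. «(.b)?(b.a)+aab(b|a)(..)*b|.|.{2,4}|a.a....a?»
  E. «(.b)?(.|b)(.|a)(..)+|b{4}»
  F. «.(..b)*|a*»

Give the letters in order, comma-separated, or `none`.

A, B, D, F

A → match
B → match
C → no match
D → match
E → no match
F → match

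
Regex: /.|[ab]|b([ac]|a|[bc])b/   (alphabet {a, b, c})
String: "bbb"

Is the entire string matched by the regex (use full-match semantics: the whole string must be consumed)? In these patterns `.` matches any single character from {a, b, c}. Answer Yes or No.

Yes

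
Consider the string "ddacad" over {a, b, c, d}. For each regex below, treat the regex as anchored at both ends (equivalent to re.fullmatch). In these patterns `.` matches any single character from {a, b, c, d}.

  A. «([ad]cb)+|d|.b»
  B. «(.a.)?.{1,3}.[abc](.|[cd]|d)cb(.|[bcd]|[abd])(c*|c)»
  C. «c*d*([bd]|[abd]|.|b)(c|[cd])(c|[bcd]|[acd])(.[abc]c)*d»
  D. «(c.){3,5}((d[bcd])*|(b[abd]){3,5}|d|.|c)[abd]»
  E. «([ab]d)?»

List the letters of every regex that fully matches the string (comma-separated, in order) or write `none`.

A → no match
B → no match
C → match
D → no match — must start with "c"
E → no match

C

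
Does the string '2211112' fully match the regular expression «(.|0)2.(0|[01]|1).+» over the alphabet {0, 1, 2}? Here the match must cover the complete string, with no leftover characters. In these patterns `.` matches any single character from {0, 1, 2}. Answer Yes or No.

Yes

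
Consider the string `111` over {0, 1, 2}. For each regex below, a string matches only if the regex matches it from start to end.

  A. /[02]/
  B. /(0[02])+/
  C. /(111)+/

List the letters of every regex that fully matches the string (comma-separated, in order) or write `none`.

C

A → no match
B → no match — must start with `0`
C → match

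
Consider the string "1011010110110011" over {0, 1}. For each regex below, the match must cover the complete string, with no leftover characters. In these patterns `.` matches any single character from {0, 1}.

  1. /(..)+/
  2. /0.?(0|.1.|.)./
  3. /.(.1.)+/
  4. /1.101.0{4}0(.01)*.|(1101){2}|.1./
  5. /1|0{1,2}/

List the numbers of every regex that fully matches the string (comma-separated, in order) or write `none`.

1 → match
2 → no match — must start with "0"
3 → match
4 → no match
5 → no match

1, 3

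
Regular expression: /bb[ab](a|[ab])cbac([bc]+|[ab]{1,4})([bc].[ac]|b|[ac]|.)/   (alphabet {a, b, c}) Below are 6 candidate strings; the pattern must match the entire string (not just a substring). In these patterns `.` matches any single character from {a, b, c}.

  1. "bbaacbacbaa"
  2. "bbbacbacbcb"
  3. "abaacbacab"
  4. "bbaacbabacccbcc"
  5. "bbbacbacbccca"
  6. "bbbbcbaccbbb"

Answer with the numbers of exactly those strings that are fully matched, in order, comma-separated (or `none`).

1, 2, 5, 6

1 → match
2 → match
3 → no match — must start with "bb"
4 → no match
5 → match
6 → match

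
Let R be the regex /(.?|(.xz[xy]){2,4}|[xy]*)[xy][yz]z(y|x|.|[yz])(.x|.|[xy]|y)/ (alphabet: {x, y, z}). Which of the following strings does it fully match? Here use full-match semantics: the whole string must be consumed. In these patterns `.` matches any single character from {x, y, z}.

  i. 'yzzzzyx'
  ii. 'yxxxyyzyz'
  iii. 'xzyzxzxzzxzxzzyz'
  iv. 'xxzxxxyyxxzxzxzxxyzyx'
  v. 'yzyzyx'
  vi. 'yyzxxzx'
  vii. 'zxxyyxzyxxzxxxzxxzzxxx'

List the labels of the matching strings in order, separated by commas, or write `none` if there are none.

i → no match
ii → match
iii → no match
iv → no match
v → no match
vi → no match
vii → no match

ii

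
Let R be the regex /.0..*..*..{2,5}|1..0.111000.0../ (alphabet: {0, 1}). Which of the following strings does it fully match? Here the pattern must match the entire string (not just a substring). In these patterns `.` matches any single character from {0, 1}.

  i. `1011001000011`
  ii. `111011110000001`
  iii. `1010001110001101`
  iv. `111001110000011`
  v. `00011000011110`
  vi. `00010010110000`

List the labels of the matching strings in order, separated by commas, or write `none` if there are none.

i, ii, iii, iv, v, vi

i → match
ii → match
iii → match
iv → match
v → match
vi → match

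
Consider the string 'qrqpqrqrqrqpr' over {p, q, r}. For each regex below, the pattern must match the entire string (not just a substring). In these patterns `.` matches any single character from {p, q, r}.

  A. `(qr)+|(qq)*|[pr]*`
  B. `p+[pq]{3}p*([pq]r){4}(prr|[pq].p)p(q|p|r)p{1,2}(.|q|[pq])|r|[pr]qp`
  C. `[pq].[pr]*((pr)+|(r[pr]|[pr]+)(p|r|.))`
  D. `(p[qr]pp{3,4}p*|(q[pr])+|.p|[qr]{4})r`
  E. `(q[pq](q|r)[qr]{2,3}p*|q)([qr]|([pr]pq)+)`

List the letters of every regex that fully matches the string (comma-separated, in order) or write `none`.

A → no match
B → no match
C → no match
D → match
E → no match

D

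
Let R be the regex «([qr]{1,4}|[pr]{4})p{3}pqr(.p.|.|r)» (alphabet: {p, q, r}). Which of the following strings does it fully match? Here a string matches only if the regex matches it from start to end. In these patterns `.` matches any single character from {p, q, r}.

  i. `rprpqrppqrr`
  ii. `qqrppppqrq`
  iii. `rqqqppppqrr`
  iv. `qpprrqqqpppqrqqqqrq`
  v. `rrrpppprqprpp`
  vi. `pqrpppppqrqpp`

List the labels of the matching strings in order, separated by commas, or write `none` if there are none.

i. `rprpqrppqrr` → no match
ii. `qqrppppqrq` → match
iii. `rqqqppppqrr` → match
iv → no match
v → no match
vi → no match

ii, iii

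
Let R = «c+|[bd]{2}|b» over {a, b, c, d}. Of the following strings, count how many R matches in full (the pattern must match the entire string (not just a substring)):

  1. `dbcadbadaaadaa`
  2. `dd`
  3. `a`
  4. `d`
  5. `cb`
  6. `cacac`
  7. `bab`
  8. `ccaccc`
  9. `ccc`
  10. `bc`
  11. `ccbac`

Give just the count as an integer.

1 → no match
2 → match
3 → no match
4 → no match
5 → no match
6 → no match
7 → no match
8 → no match
9 → match
10 → no match
11 → no match
Total matched: 2

2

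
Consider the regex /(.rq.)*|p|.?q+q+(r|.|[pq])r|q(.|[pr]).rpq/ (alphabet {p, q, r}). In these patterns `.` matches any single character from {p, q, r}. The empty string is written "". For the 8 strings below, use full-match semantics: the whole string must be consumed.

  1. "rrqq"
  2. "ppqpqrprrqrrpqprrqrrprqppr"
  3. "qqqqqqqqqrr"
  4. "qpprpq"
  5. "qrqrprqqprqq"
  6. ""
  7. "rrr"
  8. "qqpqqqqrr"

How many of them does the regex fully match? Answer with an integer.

5

1 → match
2 → no match
3 → match
4 → match
5 → match
6 → match
7 → no match
8 → no match
Total matched: 5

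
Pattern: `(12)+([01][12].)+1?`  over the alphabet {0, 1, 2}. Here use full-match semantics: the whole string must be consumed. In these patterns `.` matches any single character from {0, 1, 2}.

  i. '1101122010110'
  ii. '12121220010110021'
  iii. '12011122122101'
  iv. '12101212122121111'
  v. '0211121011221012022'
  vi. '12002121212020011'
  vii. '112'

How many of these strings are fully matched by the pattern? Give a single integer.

i → no match — must start with '12'
ii → no match
iii → no match
iv → no match
v → no match — must start with '12'
vi → no match
vii → no match — must start with '12'
Total matched: 0

0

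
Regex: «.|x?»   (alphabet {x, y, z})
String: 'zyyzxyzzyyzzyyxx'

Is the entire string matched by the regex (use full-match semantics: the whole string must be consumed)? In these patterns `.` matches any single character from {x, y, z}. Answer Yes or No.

No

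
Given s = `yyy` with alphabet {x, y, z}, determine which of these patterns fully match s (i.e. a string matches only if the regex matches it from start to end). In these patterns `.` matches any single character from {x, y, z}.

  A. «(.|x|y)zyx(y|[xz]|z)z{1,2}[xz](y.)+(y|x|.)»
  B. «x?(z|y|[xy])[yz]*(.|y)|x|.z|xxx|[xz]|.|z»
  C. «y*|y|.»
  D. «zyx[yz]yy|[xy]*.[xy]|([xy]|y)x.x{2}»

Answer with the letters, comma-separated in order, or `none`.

B, C, D

A → no match
B → match
C → match
D → match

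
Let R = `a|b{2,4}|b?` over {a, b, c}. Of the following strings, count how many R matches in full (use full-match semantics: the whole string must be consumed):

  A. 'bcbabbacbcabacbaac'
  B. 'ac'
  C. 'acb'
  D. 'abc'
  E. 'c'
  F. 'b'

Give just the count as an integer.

A → no match
B → no match
C → no match
D → no match
E → no match
F → match
Total matched: 1

1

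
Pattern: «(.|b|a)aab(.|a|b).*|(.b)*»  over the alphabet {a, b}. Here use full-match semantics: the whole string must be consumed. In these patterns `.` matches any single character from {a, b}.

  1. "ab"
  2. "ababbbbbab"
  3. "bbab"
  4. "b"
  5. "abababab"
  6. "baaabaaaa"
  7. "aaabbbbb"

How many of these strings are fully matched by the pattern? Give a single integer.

1 → match
2 → match
3 → match
4 → no match
5 → match
6 → no match
7 → match
Total matched: 5

5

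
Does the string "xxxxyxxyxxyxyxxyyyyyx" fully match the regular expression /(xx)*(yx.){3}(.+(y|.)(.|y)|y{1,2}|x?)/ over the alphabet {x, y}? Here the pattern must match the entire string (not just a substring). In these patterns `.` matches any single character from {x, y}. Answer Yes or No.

Yes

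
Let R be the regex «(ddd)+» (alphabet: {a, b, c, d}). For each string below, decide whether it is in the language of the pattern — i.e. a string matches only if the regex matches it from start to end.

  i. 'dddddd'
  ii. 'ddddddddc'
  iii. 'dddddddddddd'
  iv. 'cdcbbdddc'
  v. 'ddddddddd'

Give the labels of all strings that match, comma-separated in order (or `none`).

i → match
ii → no match — must end with 'ddd'
iii → match
iv → no match — must start with 'ddd'
v → match

i, iii, v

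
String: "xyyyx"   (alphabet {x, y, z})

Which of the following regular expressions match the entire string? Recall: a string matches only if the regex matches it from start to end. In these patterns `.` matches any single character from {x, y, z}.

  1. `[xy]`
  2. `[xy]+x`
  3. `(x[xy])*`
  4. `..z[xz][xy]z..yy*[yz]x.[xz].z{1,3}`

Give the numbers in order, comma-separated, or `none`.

1 → no match
2 → match
3 → no match
4 → no match — must end with "z"

2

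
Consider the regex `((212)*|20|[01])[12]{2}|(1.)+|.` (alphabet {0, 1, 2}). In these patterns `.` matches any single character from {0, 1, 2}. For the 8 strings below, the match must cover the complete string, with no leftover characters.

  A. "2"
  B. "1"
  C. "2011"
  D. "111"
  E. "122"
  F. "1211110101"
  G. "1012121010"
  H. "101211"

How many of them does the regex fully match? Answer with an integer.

7

A → match
B → match
C → match
D → match
E → match
F → no match
G → match
H → match
Total matched: 7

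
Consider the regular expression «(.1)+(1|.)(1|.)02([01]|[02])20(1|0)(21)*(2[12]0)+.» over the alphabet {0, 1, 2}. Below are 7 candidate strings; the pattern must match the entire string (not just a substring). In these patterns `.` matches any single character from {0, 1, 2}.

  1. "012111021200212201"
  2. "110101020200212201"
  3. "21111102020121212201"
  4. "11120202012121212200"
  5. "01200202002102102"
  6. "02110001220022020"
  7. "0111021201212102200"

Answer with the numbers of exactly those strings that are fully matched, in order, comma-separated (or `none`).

1, 2, 3, 4, 5, 7

1 → match
2 → match
3 → match
4 → match
5 → match
6 → no match
7 → match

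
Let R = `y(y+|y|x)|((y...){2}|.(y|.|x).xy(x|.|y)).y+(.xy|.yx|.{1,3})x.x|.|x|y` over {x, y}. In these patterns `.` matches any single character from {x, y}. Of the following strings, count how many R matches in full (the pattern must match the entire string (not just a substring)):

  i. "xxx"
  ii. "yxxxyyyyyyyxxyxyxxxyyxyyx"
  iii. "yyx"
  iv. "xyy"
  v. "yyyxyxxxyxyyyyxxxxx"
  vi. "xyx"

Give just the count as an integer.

0

i → no match
ii → no match
iii → no match
iv → no match
v → no match
vi → no match
Total matched: 0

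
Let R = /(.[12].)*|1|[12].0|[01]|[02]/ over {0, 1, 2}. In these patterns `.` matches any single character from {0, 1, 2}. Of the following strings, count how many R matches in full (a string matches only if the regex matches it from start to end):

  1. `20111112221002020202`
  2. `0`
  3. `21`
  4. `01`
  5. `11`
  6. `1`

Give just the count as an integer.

1 → no match
2. `0` → match
3. `21` → no match
4. `01` → no match
5. `11` → no match
6. `1` → match
Total matched: 2

2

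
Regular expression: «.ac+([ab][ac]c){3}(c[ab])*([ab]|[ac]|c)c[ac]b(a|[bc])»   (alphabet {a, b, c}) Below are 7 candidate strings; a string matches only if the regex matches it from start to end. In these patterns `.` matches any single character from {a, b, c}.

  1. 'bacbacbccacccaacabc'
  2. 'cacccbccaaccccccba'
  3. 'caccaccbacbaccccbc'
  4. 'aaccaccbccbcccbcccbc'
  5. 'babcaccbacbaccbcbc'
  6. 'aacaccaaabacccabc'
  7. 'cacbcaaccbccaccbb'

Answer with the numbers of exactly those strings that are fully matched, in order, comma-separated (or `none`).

1 → match
2 → no match
3 → match
4 → match
5 → no match
6 → no match
7 → no match

1, 3, 4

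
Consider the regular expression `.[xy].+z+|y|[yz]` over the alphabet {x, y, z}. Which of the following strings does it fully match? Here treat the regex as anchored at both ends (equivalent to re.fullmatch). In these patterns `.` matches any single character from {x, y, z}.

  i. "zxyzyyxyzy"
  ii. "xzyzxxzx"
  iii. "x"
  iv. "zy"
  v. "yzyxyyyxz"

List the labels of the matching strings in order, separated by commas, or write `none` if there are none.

none

i → no match
ii → no match
iii → no match
iv → no match
v → no match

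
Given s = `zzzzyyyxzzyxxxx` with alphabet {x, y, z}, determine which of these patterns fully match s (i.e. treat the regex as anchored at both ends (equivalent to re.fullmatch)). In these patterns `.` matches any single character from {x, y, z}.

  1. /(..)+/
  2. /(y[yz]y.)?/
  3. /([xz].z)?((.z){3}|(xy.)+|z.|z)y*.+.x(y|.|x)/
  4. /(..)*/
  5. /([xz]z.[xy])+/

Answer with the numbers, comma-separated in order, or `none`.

3

1 → no match
2 → no match
3 → match
4 → no match
5 → no match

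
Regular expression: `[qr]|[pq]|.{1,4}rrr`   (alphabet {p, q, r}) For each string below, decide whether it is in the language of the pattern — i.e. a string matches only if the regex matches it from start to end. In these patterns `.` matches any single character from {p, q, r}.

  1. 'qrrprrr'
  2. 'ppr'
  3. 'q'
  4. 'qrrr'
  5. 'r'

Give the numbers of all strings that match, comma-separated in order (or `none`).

1, 3, 4, 5

1. 'qrrprrr' → match
2. 'ppr' → no match
3. 'q' → match
4. 'qrrr' → match
5. 'r' → match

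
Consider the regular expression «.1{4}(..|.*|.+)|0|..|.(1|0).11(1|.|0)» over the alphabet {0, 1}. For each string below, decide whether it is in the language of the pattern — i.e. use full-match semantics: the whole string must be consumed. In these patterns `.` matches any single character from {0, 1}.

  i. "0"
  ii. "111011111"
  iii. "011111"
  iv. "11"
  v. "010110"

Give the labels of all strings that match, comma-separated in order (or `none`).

i, iii, iv, v

i → match
ii → no match
iii → match
iv → match
v → match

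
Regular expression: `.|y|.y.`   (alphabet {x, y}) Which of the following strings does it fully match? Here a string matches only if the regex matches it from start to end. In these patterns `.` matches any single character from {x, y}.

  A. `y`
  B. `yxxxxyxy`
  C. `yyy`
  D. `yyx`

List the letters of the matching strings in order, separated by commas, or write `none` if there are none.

A → match
B → no match
C → match
D → match

A, C, D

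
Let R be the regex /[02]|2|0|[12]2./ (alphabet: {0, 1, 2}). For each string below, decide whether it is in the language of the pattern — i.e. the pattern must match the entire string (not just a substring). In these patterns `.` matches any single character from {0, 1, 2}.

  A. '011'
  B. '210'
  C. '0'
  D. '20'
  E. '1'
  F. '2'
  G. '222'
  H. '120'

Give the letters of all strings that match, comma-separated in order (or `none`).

C, F, G, H

A. '011' → no match
B. '210' → no match
C. '0' → match
D. '20' → no match
E. '1' → no match
F. '2' → match
G. '222' → match
H. '120' → match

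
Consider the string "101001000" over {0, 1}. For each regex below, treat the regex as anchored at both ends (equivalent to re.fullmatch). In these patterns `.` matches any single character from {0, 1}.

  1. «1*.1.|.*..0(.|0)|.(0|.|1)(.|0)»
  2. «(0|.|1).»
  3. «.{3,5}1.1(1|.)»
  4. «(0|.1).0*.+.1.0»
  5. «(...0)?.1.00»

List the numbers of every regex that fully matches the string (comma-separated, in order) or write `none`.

1, 5

1 → match
2 → no match
3 → no match
4 → no match
5 → match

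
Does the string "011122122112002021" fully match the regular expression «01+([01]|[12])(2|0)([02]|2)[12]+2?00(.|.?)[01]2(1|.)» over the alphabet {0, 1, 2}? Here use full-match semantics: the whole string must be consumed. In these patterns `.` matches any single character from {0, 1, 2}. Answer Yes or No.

Yes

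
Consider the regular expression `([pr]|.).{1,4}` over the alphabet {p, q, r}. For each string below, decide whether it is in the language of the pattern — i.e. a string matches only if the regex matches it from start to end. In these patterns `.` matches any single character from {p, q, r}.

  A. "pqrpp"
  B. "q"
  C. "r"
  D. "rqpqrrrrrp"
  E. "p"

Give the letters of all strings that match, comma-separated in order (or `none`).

A. "pqrpp" → match
B. "q" → no match
C. "r" → no match
D. "rqpqrrrrrp" → no match
E. "p" → no match

A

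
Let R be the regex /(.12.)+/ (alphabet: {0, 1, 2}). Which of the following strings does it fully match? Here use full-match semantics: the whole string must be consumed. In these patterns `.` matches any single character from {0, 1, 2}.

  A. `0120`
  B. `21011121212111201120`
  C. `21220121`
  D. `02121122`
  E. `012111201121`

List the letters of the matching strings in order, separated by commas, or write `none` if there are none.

A, C, E

A. `0120` → match
B → no match
C. `21220121` → match
D. `02121122` → no match
E. `012111201121` → match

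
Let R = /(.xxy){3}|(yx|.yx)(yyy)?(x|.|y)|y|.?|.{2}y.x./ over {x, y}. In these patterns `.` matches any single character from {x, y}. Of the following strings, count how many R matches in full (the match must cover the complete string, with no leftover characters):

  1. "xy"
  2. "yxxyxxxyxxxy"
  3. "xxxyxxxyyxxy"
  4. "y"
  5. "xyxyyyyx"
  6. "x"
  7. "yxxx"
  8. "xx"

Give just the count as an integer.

4

1 → no match
2 → match
3 → match
4 → match
5 → no match
6 → match
7 → no match
8 → no match
Total matched: 4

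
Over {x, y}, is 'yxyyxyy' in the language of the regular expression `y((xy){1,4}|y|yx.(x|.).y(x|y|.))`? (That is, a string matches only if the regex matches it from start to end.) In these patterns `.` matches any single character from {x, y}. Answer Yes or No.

No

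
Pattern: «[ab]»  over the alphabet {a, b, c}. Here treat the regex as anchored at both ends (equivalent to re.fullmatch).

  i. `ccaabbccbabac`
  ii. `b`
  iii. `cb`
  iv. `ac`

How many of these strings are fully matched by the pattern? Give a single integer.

1

i → no match
ii. `b` → match
iii. `cb` → no match
iv. `ac` → no match
Total matched: 1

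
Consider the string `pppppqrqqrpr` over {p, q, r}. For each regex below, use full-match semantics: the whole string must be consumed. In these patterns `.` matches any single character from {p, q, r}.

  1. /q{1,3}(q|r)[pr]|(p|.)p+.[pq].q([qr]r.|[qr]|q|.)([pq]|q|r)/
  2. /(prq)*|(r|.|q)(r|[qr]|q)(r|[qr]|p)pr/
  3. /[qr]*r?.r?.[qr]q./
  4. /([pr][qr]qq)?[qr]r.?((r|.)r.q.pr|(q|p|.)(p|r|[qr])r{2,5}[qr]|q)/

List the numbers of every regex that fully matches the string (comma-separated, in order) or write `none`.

1

1 → match
2 → no match
3 → no match
4 → no match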